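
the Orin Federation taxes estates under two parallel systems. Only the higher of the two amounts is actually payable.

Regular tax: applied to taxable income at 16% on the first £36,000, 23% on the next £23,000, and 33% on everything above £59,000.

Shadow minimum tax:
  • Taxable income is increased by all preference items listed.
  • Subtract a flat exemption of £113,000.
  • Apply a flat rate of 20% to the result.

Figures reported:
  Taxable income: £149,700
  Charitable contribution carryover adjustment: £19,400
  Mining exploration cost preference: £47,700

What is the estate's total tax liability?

Regular tax:
  £36,000 × 16% = £5,760
  £23,000 × 23% = £5,290
  £90,700 × 33% = £29,931
  → £40,981

Shadow minimum tax:
  Adjusted income: £149,700 + £19,400 + £47,700 = £216,800
  Less exemption £113,000 → base £103,800
  £103,800 × 20% = £20,760

£40,981 > £20,760, so the regular tax governs.

£40,981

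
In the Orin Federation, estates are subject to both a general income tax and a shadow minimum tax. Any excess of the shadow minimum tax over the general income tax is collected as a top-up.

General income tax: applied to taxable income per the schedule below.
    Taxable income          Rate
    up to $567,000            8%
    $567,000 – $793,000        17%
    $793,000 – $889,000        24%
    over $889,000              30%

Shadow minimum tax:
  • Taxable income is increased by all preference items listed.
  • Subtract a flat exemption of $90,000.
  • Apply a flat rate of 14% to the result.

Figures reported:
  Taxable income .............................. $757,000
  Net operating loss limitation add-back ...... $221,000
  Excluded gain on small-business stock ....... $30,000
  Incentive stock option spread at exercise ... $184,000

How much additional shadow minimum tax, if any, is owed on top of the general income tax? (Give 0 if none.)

Shadow minimum tax:
  Adjusted income: $757,000 + $221,000 + $30,000 + $184,000 = $1,192,000
  Less exemption $90,000 → base $1,102,000
  $1,102,000 × 14% = $154,280

General income tax:
  $567,000 × 8% = $45,360
  $190,000 × 17% = $32,300
  → $77,660

Excess of shadow minimum tax over general income tax: $154,280 − $77,660 = $76,620.

$76,620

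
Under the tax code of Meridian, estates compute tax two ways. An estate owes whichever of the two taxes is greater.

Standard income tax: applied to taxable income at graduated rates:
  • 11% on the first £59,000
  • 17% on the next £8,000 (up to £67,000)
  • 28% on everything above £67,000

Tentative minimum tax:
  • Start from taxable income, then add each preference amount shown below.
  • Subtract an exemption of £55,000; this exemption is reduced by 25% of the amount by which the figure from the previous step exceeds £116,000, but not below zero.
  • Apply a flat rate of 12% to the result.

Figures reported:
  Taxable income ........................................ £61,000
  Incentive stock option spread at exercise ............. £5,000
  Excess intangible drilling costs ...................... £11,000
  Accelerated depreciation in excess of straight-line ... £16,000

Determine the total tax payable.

£6,830

Tentative minimum tax:
  Adjusted income: £61,000 + £5,000 + £11,000 + £16,000 = £93,000
  Exemption: £93,000 ≤ £116,000, so full £55,000 applies
  Base: £93,000 − £55,000 = £38,000
  £38,000 × 12% = £4,560

Standard income tax:
  £59,000 × 11% = £6,490
  £2,000 × 17% = £340
  → £6,830

£6,830 > £4,560, so the standard income tax governs.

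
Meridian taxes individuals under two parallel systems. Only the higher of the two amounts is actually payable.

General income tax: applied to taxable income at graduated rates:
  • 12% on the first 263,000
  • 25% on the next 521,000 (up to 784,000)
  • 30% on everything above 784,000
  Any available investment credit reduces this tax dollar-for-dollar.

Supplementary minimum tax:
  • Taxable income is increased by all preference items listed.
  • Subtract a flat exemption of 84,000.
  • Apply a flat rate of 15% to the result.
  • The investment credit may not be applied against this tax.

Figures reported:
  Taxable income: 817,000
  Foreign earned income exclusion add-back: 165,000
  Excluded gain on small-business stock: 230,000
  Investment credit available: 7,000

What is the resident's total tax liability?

169,200

Supplementary minimum tax:
  Adjusted income: 817,000 + 165,000 + 230,000 = 1,212,000
  Less exemption 84,000 → base 1,128,000
  1,128,000 × 15% = 169,200

General income tax:
  263,000 × 12% = 31,560
  521,000 × 25% = 130,250
  33,000 × 30% = 9,900
  → 171,710
  Less investment credit 7,000 → 164,710

169,200 > 164,710, so the supplementary minimum tax is the binding amount.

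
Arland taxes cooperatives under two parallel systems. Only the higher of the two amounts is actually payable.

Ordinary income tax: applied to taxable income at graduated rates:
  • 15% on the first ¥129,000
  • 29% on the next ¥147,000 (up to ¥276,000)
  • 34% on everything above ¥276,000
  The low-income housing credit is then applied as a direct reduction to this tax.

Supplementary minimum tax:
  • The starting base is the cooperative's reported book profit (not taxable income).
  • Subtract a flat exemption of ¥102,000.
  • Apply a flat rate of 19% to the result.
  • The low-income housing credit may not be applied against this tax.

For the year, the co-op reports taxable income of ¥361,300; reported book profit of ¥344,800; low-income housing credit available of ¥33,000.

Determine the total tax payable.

Supplementary minimum tax:
  Base (reported book profit): ¥344,800
  Less exemption ¥102,000 → base ¥242,800
  ¥242,800 × 19% = ¥46,132

Ordinary income tax:
  ¥129,000 × 15% = ¥19,350
  ¥147,000 × 29% = ¥42,630
  ¥85,300 × 34% = ¥29,002
  → ¥90,982
  Less low-income housing credit ¥33,000 → ¥57,982

¥57,982 > ¥46,132, so the ordinary income tax governs.

¥57,982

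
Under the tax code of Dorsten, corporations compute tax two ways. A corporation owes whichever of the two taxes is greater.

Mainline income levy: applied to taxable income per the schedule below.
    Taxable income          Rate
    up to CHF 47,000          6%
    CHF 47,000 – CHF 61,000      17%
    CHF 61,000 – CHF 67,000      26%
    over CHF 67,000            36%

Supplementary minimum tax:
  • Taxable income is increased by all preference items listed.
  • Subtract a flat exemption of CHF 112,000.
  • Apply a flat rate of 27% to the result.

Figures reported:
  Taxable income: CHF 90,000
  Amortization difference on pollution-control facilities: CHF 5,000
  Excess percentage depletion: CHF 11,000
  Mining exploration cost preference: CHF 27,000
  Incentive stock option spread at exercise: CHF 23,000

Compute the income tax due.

Mainline income levy:
  CHF 47,000 × 6% = CHF 2,820
  CHF 14,000 × 17% = CHF 2,380
  CHF 6,000 × 26% = CHF 1,560
  CHF 23,000 × 36% = CHF 8,280
  → CHF 15,040

Supplementary minimum tax:
  Adjusted income: CHF 90,000 + CHF 5,000 + CHF 11,000 + CHF 27,000 + CHF 23,000 = CHF 156,000
  Less exemption CHF 112,000 → base CHF 44,000
  CHF 44,000 × 27% = CHF 11,880

CHF 15,040 > CHF 11,880, so the mainline income levy governs.

CHF 15,040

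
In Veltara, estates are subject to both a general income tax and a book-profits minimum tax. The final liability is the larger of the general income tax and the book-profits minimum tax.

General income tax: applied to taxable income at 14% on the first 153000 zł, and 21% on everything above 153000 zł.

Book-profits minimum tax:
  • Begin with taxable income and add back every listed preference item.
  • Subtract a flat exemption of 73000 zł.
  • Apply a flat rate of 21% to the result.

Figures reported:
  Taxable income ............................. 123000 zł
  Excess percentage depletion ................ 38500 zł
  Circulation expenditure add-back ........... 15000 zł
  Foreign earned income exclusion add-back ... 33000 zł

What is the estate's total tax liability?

28665 zł

General income tax:
  123000 zł × 14% = 17220 zł

Book-profits minimum tax:
  Adjusted income: 123000 zł + 38500 zł + 15000 zł + 33000 zł = 209500 zł
  Less exemption 73000 zł → base 136500 zł
  136500 zł × 21% = 28665 zł

28665 zł > 17220 zł, so the book-profits minimum tax is the binding amount.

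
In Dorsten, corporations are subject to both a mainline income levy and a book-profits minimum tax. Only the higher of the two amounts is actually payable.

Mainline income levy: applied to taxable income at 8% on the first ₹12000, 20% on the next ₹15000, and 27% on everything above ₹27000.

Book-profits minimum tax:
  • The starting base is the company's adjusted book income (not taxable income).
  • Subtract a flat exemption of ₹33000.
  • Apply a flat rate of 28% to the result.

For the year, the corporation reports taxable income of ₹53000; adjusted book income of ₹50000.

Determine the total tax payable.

Mainline income levy:
  ₹12000 × 8% = ₹960
  ₹15000 × 20% = ₹3000
  ₹26000 × 27% = ₹7020
  → ₹10980

Book-profits minimum tax:
  Base (adjusted book income): ₹50000
  Less exemption ₹33000 → base ₹17000
  ₹17000 × 28% = ₹4760

₹10980 > ₹4760, so the mainline income levy governs.

₹10980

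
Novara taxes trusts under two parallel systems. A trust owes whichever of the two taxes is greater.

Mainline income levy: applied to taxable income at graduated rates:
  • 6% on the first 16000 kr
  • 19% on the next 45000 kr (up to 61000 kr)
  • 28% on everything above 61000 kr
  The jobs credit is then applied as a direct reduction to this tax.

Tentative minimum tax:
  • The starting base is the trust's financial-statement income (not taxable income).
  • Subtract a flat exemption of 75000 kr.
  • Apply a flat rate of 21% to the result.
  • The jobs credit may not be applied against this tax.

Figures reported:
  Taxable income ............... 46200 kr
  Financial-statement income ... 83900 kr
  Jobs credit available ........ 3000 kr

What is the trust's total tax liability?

Mainline income levy:
  16000 kr × 6% = 960 kr
  30200 kr × 19% = 5738 kr
  → 6698 kr
  Less jobs credit 3000 kr → 3698 kr

Tentative minimum tax:
  Base (financial-statement income): 83900 kr
  Less exemption 75000 kr → base 8900 kr
  8900 kr × 21% = 1869 kr

3698 kr > 1869 kr, so the mainline income levy governs.

3698 kr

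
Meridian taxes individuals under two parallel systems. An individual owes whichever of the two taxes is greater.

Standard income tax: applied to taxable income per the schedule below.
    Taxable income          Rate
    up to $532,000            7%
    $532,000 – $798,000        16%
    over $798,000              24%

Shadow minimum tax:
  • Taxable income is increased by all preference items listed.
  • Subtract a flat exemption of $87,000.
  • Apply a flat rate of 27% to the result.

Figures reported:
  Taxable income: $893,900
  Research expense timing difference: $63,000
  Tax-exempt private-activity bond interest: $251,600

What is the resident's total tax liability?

$302,805

Shadow minimum tax:
  Adjusted income: $893,900 + $63,000 + $251,600 = $1,208,500
  Less exemption $87,000 → base $1,121,500
  $1,121,500 × 27% = $302,805

Standard income tax:
  $532,000 × 7% = $37,240
  $266,000 × 16% = $42,560
  $95,900 × 24% = $23,016
  → $102,816

$302,805 > $102,816, so the shadow minimum tax is the binding amount.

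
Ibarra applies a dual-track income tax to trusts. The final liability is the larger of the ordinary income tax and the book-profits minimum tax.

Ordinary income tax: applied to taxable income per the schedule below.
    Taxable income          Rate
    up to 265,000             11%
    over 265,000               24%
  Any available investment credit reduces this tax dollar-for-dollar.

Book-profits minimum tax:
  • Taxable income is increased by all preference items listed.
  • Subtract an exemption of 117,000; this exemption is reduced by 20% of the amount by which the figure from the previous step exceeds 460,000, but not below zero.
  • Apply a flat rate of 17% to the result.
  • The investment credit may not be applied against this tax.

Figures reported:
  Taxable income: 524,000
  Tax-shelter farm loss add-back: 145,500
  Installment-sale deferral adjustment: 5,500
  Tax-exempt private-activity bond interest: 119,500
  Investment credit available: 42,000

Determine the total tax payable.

126,548

Ordinary income tax:
  265,000 × 11% = 29,150
  259,000 × 24% = 62,160
  → 91,310
  Less investment credit 42,000 → 49,310

Book-profits minimum tax:
  Adjusted income: 524,000 + 145,500 + 5,500 + 119,500 = 794,500
  Exemption: 117,000 − 20% × (794,500 − 460,000) = 117,000 − 66,900 = 50,100
  Base: 794,500 − 50,100 = 744,400
  744,400 × 17% = 126,548

126,548 > 49,310, so the book-profits minimum tax is the binding amount.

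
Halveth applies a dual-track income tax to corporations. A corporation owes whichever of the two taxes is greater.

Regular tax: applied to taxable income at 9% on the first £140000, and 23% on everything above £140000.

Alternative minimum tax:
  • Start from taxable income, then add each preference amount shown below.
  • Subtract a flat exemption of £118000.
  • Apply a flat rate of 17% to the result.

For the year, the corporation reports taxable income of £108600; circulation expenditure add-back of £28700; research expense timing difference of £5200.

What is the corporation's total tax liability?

Regular tax:
  £108600 × 9% = £9774

Alternative minimum tax:
  Adjusted income: £108600 + £28700 + £5200 = £142500
  Less exemption £118000 → base £24500
  £24500 × 17% = £4165

£9774 > £4165, so the regular tax governs.

£9774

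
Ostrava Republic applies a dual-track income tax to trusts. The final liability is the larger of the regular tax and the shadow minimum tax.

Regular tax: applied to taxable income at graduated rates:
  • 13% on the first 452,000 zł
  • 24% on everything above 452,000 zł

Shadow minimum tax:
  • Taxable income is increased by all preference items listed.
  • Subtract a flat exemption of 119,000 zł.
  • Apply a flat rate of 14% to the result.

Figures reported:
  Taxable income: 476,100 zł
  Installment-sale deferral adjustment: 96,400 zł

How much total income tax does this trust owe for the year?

64,544 zł

Regular tax:
  452,000 zł × 13% = 58,760 zł
  24,100 zł × 24% = 5,784 zł
  → 64,544 zł

Shadow minimum tax:
  Adjusted income: 476,100 zł + 96,400 zł = 572,500 zł
  Less exemption 119,000 zł → base 453,500 zł
  453,500 zł × 14% = 63,490 zł

64,544 zł > 63,490 zł, so the regular tax governs.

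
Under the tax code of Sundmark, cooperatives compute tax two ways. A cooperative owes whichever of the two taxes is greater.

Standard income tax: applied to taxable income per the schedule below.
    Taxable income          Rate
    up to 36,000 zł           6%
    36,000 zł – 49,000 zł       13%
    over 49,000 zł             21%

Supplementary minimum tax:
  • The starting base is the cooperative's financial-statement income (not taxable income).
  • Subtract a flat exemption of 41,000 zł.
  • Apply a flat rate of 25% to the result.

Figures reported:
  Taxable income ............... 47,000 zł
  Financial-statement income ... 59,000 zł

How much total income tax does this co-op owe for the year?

4,500 zł

Supplementary minimum tax:
  Base (financial-statement income): 59,000 zł
  Less exemption 41,000 zł → base 18,000 zł
  18,000 zł × 25% = 4,500 zł

Standard income tax:
  36,000 zł × 6% = 2,160 zł
  11,000 zł × 13% = 1,430 zł
  → 3,590 zł

4,500 zł > 3,590 zł, so the supplementary minimum tax is the binding amount.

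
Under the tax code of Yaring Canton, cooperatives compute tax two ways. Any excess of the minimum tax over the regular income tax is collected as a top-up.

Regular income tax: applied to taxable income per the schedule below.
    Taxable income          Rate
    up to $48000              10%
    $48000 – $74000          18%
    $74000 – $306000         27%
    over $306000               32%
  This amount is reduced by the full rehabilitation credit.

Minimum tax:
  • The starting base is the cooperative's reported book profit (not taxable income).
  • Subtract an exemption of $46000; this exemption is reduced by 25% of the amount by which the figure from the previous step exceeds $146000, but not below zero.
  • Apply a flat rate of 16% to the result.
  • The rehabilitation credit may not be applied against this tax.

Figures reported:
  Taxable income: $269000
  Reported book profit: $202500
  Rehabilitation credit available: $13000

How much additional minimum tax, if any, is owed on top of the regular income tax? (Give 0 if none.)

Minimum tax:
  Base (reported book profit): $202500
  Exemption: $46000 − 25% × ($202500 − $146000) = $46000 − $14125 = $31875
  Base: $202500 − $31875 = $170625
  $170625 × 16% = $27300

Regular income tax:
  $48000 × 10% = $4800
  $26000 × 18% = $4680
  $195000 × 27% = $52650
  → $62130
  Less rehabilitation credit $13000 → $49130

$27300 ≤ $49130, so no add-on is due.

$0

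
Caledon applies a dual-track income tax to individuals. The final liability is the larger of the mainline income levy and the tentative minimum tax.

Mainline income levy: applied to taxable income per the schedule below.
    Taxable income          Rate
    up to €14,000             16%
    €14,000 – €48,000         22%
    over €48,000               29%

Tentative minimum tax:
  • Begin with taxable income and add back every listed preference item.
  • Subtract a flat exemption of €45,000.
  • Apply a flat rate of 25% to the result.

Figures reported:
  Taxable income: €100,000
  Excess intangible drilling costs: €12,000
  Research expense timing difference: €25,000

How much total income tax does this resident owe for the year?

Mainline income levy:
  €14,000 × 16% = €2,240
  €34,000 × 22% = €7,480
  €52,000 × 29% = €15,080
  → €24,800

Tentative minimum tax:
  Adjusted income: €100,000 + €12,000 + €25,000 = €137,000
  Less exemption €45,000 → base €92,000
  €92,000 × 25% = €23,000

€24,800 > €23,000, so the mainline income levy governs.

€24,800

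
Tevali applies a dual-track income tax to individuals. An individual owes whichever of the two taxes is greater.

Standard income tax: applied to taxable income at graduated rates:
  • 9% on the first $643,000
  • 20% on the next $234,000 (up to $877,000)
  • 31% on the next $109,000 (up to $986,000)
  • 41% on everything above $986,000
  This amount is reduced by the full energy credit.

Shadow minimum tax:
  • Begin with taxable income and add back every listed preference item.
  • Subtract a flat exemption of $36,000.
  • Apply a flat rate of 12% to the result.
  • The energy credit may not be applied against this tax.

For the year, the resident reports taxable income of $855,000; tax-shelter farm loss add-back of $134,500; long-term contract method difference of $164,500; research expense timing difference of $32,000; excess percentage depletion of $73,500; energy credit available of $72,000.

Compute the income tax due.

$146,820

Standard income tax:
  $643,000 × 9% = $57,870
  $212,000 × 20% = $42,400
  → $100,270
  Less energy credit $72,000 → $28,270

Shadow minimum tax:
  Adjusted income: $855,000 + $134,500 + $164,500 + $32,000 + $73,500 = $1,259,500
  Less exemption $36,000 → base $1,223,500
  $1,223,500 × 12% = $146,820

$146,820 > $28,270, so the shadow minimum tax is the binding amount.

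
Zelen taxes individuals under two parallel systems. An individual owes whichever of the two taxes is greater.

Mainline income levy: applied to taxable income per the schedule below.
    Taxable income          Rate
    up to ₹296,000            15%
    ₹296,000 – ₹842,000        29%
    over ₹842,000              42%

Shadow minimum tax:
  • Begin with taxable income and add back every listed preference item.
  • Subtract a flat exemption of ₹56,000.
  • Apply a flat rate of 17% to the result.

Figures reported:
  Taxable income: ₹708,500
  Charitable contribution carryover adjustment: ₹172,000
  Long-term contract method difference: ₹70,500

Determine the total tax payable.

Mainline income levy:
  ₹296,000 × 15% = ₹44,400
  ₹412,500 × 29% = ₹119,625
  → ₹164,025

Shadow minimum tax:
  Adjusted income: ₹708,500 + ₹172,000 + ₹70,500 = ₹951,000
  Less exemption ₹56,000 → base ₹895,000
  ₹895,000 × 17% = ₹152,150

₹164,025 > ₹152,150, so the mainline income levy governs.

₹164,025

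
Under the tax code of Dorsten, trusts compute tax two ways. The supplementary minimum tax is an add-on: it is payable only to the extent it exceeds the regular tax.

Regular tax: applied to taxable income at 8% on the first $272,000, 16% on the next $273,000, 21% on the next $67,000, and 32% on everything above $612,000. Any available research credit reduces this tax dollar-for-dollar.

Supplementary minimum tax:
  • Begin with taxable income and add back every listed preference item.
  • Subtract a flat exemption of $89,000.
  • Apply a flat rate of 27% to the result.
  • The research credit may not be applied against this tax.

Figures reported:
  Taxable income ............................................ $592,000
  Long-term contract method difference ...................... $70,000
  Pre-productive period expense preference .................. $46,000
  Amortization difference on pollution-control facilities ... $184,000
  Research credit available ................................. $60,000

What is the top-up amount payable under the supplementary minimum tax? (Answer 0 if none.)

$201,500

Regular tax:
  $272,000 × 8% = $21,760
  $273,000 × 16% = $43,680
  $47,000 × 21% = $9,870
  → $75,310
  Less research credit $60,000 → $15,310

Supplementary minimum tax:
  Adjusted income: $592,000 + $70,000 + $46,000 + $184,000 = $892,000
  Less exemption $89,000 → base $803,000
  $803,000 × 27% = $216,810

Excess of supplementary minimum tax over regular tax: $216,810 − $15,310 = $201,500.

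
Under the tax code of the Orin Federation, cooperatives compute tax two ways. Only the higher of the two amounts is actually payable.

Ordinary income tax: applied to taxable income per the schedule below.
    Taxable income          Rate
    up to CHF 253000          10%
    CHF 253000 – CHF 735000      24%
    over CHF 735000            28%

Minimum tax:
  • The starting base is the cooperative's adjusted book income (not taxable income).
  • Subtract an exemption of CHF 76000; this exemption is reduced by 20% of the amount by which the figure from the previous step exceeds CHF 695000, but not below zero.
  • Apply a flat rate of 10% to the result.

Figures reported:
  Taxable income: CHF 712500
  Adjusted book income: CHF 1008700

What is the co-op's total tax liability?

CHF 135580

Ordinary income tax:
  CHF 253000 × 10% = CHF 25300
  CHF 459500 × 24% = CHF 110280
  → CHF 135580

Minimum tax:
  Base (adjusted book income): CHF 1008700
  Exemption: CHF 76000 − 20% × (CHF 1008700 − CHF 695000) = CHF 76000 − CHF 62740 = CHF 13260
  Base: CHF 1008700 − CHF 13260 = CHF 995440
  CHF 995440 × 10% = CHF 99544

CHF 135580 > CHF 99544, so the ordinary income tax governs.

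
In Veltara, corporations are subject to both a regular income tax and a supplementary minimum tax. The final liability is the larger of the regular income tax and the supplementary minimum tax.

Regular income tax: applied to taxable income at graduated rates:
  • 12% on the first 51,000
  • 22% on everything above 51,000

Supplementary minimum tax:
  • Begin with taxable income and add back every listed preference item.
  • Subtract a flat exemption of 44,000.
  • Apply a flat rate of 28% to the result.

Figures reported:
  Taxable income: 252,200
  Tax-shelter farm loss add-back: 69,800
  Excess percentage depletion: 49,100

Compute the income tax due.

Supplementary minimum tax:
  Adjusted income: 252,200 + 69,800 + 49,100 = 371,100
  Less exemption 44,000 → base 327,100
  327,100 × 28% = 91,588

Regular income tax:
  51,000 × 12% = 6,120
  201,200 × 22% = 44,264
  → 50,384

91,588 > 50,384, so the supplementary minimum tax is the binding amount.

91,588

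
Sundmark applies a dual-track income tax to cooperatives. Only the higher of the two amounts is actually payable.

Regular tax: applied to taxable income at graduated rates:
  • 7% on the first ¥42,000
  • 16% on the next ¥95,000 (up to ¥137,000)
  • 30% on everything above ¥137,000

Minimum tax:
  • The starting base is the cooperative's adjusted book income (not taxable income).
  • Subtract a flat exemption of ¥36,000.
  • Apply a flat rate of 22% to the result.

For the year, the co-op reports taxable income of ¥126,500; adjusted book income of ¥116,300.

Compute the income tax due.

Minimum tax:
  Base (adjusted book income): ¥116,300
  Less exemption ¥36,000 → base ¥80,300
  ¥80,300 × 22% = ¥17,666

Regular tax:
  ¥42,000 × 7% = ¥2,940
  ¥84,500 × 16% = ¥13,520
  → ¥16,460

¥17,666 > ¥16,460, so the minimum tax is the binding amount.

¥17,666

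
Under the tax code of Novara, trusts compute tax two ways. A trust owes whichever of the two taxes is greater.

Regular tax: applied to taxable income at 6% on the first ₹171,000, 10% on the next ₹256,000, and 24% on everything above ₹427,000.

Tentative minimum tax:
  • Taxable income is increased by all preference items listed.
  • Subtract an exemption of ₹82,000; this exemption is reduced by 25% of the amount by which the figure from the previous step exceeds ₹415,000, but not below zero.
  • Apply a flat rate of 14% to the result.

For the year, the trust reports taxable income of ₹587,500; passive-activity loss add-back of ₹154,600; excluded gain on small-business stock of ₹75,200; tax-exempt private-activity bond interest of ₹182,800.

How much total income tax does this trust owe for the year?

Tentative minimum tax:
  Adjusted income: ₹587,500 + ₹154,600 + ₹75,200 + ₹182,800 = ₹1,000,100
  Exemption: 25% × (₹1,000,100 − ₹415,000) = ₹146,275 ≥ ₹82,000, so the exemption is fully phased out
  Base: ₹1,000,100 − ₹0 = ₹1,000,100
  ₹1,000,100 × 14% = ₹140,014

Regular tax:
  ₹171,000 × 6% = ₹10,260
  ₹256,000 × 10% = ₹25,600
  ₹160,500 × 24% = ₹38,520
  → ₹74,380

₹140,014 > ₹74,380, so the tentative minimum tax is the binding amount.

₹140,014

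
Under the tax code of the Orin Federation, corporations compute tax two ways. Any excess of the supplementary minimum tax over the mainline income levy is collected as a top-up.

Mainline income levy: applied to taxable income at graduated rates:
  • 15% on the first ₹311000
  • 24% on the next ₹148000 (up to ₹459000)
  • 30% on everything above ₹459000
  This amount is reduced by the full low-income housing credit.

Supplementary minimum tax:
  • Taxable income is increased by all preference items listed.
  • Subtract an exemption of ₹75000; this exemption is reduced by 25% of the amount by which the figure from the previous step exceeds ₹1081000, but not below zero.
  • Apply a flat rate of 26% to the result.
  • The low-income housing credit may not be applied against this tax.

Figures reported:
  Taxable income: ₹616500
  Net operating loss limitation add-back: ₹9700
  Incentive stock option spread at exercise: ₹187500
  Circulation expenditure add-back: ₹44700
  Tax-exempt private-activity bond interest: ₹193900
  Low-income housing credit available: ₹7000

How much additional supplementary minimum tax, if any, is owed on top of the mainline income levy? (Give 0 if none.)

₹131678

Mainline income levy:
  ₹311000 × 15% = ₹46650
  ₹148000 × 24% = ₹35520
  ₹157500 × 30% = ₹47250
  → ₹129420
  Less low-income housing credit ₹7000 → ₹122420

Supplementary minimum tax:
  Adjusted income: ₹616500 + ₹9700 + ₹187500 + ₹44700 + ₹193900 = ₹1052300
  Exemption: ₹1052300 ≤ ₹1081000, so full ₹75000 applies
  Base: ₹1052300 − ₹75000 = ₹977300
  ₹977300 × 26% = ₹254098

Excess of supplementary minimum tax over mainline income levy: ₹254098 − ₹122420 = ₹131678.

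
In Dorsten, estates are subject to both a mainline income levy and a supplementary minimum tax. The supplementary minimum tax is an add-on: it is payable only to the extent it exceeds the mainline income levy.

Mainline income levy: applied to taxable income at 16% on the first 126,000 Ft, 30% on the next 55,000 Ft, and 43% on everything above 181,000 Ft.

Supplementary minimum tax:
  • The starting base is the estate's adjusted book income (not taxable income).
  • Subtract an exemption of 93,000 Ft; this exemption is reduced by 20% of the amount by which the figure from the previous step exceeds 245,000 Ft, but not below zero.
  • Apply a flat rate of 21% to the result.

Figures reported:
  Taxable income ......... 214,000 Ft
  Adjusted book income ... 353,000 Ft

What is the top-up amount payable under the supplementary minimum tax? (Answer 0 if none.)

Supplementary minimum tax:
  Base (adjusted book income): 353,000 Ft
  Exemption: 93,000 Ft − 20% × (353,000 Ft − 245,000 Ft) = 93,000 Ft − 21,600 Ft = 71,400 Ft
  Base: 353,000 Ft − 71,400 Ft = 281,600 Ft
  281,600 Ft × 21% = 59,136 Ft

Mainline income levy:
  126,000 Ft × 16% = 20,160 Ft
  55,000 Ft × 30% = 16,500 Ft
  33,000 Ft × 43% = 14,190 Ft
  → 50,850 Ft

Excess of supplementary minimum tax over mainline income levy: 59,136 Ft − 50,850 Ft = 8,286 Ft.

8,286 Ft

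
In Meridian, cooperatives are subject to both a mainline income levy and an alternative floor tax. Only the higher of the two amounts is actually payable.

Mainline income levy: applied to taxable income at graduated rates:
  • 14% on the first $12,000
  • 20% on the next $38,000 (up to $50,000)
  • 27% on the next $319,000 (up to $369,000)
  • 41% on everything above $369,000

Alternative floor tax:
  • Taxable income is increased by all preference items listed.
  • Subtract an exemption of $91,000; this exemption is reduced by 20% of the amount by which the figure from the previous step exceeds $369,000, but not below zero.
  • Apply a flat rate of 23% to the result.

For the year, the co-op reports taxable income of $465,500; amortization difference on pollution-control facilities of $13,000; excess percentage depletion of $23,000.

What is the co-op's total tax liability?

Alternative floor tax:
  Adjusted income: $465,500 + $13,000 + $23,000 = $501,500
  Exemption: $91,000 − 20% × ($501,500 − $369,000) = $91,000 − $26,500 = $64,500
  Base: $501,500 − $64,500 = $437,000
  $437,000 × 23% = $100,510

Mainline income levy:
  $12,000 × 14% = $1,680
  $38,000 × 20% = $7,600
  $319,000 × 27% = $86,130
  $96,500 × 41% = $39,565
  → $134,975

$134,975 > $100,510, so the mainline income levy governs.

$134,975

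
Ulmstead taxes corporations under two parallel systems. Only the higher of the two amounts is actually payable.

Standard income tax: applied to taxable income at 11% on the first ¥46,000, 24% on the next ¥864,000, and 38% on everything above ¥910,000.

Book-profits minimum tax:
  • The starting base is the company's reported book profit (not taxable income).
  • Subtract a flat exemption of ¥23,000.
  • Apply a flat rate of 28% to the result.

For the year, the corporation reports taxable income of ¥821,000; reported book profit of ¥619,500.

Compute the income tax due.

¥191,060

Standard income tax:
  ¥46,000 × 11% = ¥5,060
  ¥775,000 × 24% = ¥186,000
  → ¥191,060

Book-profits minimum tax:
  Base (reported book profit): ¥619,500
  Less exemption ¥23,000 → base ¥596,500
  ¥596,500 × 28% = ¥167,020

¥191,060 > ¥167,020, so the standard income tax governs.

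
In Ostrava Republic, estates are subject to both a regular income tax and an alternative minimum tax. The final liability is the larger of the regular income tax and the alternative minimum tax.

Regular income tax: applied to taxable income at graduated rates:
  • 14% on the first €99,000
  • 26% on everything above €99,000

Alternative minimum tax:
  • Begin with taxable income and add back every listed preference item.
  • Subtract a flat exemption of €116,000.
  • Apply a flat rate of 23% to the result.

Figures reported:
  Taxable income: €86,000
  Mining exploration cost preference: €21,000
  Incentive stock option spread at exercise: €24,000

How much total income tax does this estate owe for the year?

€12,040

Regular income tax:
  €86,000 × 14% = €12,040

Alternative minimum tax:
  Adjusted income: €86,000 + €21,000 + €24,000 = €131,000
  Less exemption €116,000 → base €15,000
  €15,000 × 23% = €3,450

€12,040 > €3,450, so the regular income tax governs.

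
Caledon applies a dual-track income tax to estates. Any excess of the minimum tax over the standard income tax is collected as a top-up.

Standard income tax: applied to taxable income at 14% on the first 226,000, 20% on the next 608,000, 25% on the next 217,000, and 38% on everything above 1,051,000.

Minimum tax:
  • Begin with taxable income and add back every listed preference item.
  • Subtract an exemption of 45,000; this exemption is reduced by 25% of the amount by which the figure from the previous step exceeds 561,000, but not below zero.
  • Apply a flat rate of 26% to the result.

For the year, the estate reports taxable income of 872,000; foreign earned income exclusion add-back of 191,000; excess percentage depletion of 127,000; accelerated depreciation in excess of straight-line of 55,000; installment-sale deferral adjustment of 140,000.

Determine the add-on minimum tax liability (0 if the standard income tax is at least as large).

Standard income tax:
  226,000 × 14% = 31,640
  608,000 × 20% = 121,600
  38,000 × 25% = 9,500
  → 162,740

Minimum tax:
  Adjusted income: 872,000 + 191,000 + 127,000 + 55,000 + 140,000 = 1,385,000
  Exemption: 25% × (1,385,000 − 561,000) = 206,000 ≥ 45,000, so the exemption is fully phased out
  Base: 1,385,000 − 0 = 1,385,000
  1,385,000 × 26% = 360,100

Excess of minimum tax over standard income tax: 360,100 − 162,740 = 197,360.

197,360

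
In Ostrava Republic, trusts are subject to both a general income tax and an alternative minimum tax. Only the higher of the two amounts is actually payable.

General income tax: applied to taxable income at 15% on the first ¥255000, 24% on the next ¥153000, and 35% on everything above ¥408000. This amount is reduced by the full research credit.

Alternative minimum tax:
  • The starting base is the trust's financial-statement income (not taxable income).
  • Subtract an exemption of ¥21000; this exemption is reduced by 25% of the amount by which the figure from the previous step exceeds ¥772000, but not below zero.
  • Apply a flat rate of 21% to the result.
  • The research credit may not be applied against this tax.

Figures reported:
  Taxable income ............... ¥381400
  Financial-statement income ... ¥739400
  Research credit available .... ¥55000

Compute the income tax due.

¥150864

General income tax:
  ¥255000 × 15% = ¥38250
  ¥126400 × 24% = ¥30336
  → ¥68586
  Less research credit ¥55000 → ¥13586

Alternative minimum tax:
  Base (financial-statement income): ¥739400
  Exemption: ¥739400 ≤ ¥772000, so full ¥21000 applies
  Base: ¥739400 − ¥21000 = ¥718400
  ¥718400 × 21% = ¥150864

¥150864 > ¥13586, so the alternative minimum tax is the binding amount.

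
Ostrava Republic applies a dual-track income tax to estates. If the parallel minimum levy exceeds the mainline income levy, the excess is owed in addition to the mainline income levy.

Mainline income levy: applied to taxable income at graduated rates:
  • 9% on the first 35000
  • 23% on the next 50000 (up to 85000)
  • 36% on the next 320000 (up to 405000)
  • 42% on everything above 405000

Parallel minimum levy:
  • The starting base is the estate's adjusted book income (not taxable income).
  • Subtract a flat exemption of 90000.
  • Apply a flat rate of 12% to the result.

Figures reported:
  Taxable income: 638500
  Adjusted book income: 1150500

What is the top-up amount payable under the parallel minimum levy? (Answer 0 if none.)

Parallel minimum levy:
  Base (adjusted book income): 1150500
  Less exemption 90000 → base 1060500
  1060500 × 12% = 127260

Mainline income levy:
  35000 × 9% = 3150
  50000 × 23% = 11500
  320000 × 36% = 115200
  233500 × 42% = 98070
  → 227920

127260 ≤ 227920, so no add-on is due.

0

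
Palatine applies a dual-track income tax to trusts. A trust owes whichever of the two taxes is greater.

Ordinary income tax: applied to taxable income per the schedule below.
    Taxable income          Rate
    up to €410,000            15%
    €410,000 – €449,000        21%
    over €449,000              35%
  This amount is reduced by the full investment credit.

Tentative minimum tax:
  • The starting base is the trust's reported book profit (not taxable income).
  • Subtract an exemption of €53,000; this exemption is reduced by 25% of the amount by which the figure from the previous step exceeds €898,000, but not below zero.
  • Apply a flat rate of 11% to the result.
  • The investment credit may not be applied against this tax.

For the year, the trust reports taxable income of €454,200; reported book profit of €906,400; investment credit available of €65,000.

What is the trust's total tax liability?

€94,105

Tentative minimum tax:
  Base (reported book profit): €906,400
  Exemption: €53,000 − 25% × (€906,400 − €898,000) = €53,000 − €2,100 = €50,900
  Base: €906,400 − €50,900 = €855,500
  €855,500 × 11% = €94,105

Ordinary income tax:
  €410,000 × 15% = €61,500
  €39,000 × 21% = €8,190
  €5,200 × 35% = €1,820
  → €71,510
  Less investment credit €65,000 → €6,510

€94,105 > €6,510, so the tentative minimum tax is the binding amount.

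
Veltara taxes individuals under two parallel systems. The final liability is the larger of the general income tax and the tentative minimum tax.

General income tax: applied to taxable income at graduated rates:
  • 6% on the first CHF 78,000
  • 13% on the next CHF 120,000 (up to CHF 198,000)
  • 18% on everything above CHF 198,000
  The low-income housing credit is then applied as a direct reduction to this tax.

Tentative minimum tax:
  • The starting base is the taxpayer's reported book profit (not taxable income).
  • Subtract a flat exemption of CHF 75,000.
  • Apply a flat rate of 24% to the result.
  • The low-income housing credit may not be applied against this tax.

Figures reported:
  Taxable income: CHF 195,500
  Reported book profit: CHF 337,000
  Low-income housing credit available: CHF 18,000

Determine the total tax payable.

Tentative minimum tax:
  Base (reported book profit): CHF 337,000
  Less exemption CHF 75,000 → base CHF 262,000
  CHF 262,000 × 24% = CHF 62,880

General income tax:
  CHF 78,000 × 6% = CHF 4,680
  CHF 117,500 × 13% = CHF 15,275
  → CHF 19,955
  Less low-income housing credit CHF 18,000 → CHF 1,955

CHF 62,880 > CHF 1,955, so the tentative minimum tax is the binding amount.

CHF 62,880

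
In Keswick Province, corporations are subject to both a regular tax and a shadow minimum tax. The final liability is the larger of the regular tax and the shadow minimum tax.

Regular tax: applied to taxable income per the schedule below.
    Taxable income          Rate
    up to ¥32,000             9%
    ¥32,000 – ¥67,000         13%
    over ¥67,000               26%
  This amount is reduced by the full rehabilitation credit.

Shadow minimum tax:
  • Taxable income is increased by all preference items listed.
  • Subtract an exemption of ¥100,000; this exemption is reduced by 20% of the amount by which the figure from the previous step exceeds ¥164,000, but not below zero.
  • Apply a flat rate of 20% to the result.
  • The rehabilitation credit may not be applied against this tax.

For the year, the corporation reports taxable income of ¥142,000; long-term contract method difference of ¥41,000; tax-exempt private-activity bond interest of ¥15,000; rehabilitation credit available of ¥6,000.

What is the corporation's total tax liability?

Regular tax:
  ¥32,000 × 9% = ¥2,880
  ¥35,000 × 13% = ¥4,550
  ¥75,000 × 26% = ¥19,500
  → ¥26,930
  Less rehabilitation credit ¥6,000 → ¥20,930

Shadow minimum tax:
  Adjusted income: ¥142,000 + ¥41,000 + ¥15,000 = ¥198,000
  Exemption: ¥100,000 − 20% × (¥198,000 − ¥164,000) = ¥100,000 − ¥6,800 = ¥93,200
  Base: ¥198,000 − ¥93,200 = ¥104,800
  ¥104,800 × 20% = ¥20,960

¥20,960 > ¥20,930, so the shadow minimum tax is the binding amount.

¥20,960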